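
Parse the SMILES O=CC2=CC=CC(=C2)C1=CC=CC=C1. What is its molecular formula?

Walk through each heavy atom and fill implicit hydrogens from standard valence (C 4, N 3, O 2, S 2, halogen 1):
  atom 1: O, bond orders sum to 2 (valence 2) → 0 H
  atom 2: C, bond orders sum to 3 (valence 4) → 1 H
  atom 3: C, bond orders sum to 4 (valence 4) → 0 H
  atom 4: C, bond orders sum to 3 (valence 4) → 1 H
  atom 5: C, bond orders sum to 3 (valence 4) → 1 H
  atom 6: C, bond orders sum to 3 (valence 4) → 1 H
  atom 7: C, bond orders sum to 4 (valence 4) → 0 H
  atom 8: C, bond orders sum to 3 (valence 4) → 1 H
  atom 9: C, bond orders sum to 4 (valence 4) → 0 H
  atom 10: C, bond orders sum to 3 (valence 4) → 1 H
  atom 11: C, bond orders sum to 3 (valence 4) → 1 H
  atom 12: C, bond orders sum to 3 (valence 4) → 1 H
  atom 13: C, bond orders sum to 3 (valence 4) → 1 H
  atom 14: C, bond orders sum to 3 (valence 4) → 1 H
Totals → C:13, H:10, O:1.

C13H10O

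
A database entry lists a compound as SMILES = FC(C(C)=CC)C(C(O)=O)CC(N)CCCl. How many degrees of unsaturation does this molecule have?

2

Degree of unsaturation = (number of rings) + (number of π bonds).
Ring closures in the SMILES: 0.
π bonds: 2 double bonds (each 1 DoU) → 2 DoU from unsaturation.
Total DoU = 0 + 2 = 2.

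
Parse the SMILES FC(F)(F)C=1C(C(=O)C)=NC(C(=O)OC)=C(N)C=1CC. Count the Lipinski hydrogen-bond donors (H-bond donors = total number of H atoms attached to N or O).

Donors: find every N or O and count the H atoms it carries.
  atom 8 (O): bond orders sum to 2 → 0 H
  atom 10 (N): bond orders sum to 3 → 0 H
  atom 13 (O): bond orders sum to 2 → 0 H
  atom 14 (O): bond orders sum to 2 → 0 H
  atom 17 (N): bond orders sum to 1 → 2 H
Lipinski HBD = 2.

2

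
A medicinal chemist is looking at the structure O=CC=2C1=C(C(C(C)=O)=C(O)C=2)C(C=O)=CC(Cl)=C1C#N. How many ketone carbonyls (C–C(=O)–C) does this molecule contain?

1

The ketone motif appears at heavy-atom position 7 in the SMILES.
Other groups present: 2 aldehyde, 1 hydroxyl, 1 nitrile.
Ketone count: 1.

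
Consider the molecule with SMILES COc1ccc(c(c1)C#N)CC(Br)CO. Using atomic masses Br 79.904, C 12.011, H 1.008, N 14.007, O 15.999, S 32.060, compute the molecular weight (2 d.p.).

270.13 g/mol

First, the molecular formula is C11H12BrNO2 (counting implicit H from valence).
  Br: 1 × 79.904 = 79.904
  C: 11 × 12.011 = 132.121
  H: 12 × 1.008 = 12.096
  N: 1 × 14.007 = 14.007
  O: 2 × 15.999 = 31.998
Sum: 1×79.904 + 11×12.011 + 12×1.008 + 1×14.007 + 2×15.999 = 270.126 → 270.13 g/mol.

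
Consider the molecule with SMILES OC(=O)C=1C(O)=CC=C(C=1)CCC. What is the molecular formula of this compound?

C10H12O3

Walk through each heavy atom and fill implicit hydrogens from standard valence (C 4, N 3, O 2, S 2, halogen 1):
  atom 1: O, bond orders sum to 1 (valence 2) → 1 H
  atom 2: C, bond orders sum to 4 (valence 4) → 0 H
  atom 3: O, bond orders sum to 2 (valence 2) → 0 H
  atom 4: C, bond orders sum to 4 (valence 4) → 0 H
  atom 5: C, bond orders sum to 4 (valence 4) → 0 H
  atom 6: O, bond orders sum to 1 (valence 2) → 1 H
  atom 7: C, bond orders sum to 3 (valence 4) → 1 H
  atom 8: C, bond orders sum to 3 (valence 4) → 1 H
  atom 9: C, bond orders sum to 4 (valence 4) → 0 H
  atom 10: C, bond orders sum to 3 (valence 4) → 1 H
  atom 11: C, bond orders sum to 2 (valence 4) → 2 H
  atom 12: C, bond orders sum to 2 (valence 4) → 2 H
  atom 13: C, bond orders sum to 1 (valence 4) → 3 H
Totals → C:10, H:12, O:3.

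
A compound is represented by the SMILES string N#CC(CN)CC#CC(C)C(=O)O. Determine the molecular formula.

Walk through each heavy atom and fill implicit hydrogens from standard valence (C 4, N 3, O 2, S 2, halogen 1):
  atom 1: N, bond orders sum to 3 (valence 3) → 0 H
  atom 2: C, bond orders sum to 4 (valence 4) → 0 H
  atom 3: C, bond orders sum to 3 (valence 4) → 1 H
  atom 4: C, bond orders sum to 2 (valence 4) → 2 H
  atom 5: N, bond orders sum to 1 (valence 3) → 2 H
  atom 6: C, bond orders sum to 2 (valence 4) → 2 H
  atom 7: C, bond orders sum to 4 (valence 4) → 0 H
  atom 8: C, bond orders sum to 4 (valence 4) → 0 H
  atom 9: C, bond orders sum to 3 (valence 4) → 1 H
  atom 10: C, bond orders sum to 1 (valence 4) → 3 H
  atom 11: C, bond orders sum to 4 (valence 4) → 0 H
  atom 12: O, bond orders sum to 2 (valence 2) → 0 H
  atom 13: O, bond orders sum to 1 (valence 2) → 1 H
Totals → C:9, H:12, N:2, O:2.
In Hill order: C9H12N2O2.

C9H12N2O2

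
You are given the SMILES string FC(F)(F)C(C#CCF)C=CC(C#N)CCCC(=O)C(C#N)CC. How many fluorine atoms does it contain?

Scan the SMILES for F atoms (remember two-letter symbols like Cl and Br are single atoms).
Fluorine count: 4.

4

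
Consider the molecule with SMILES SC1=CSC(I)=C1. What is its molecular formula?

Walk through each heavy atom and fill implicit hydrogens from standard valence (C 4, N 3, O 2, S 2, halogen 1):
  atom 1: S, bond orders sum to 1 (valence 2) → 1 H
  atom 2: C, bond orders sum to 4 (valence 4) → 0 H
  atom 3: C, bond orders sum to 3 (valence 4) → 1 H
  atom 4: S, bond orders sum to 2 (valence 2) → 0 H
  atom 5: C, bond orders sum to 4 (valence 4) → 0 H
  atom 6: I (halogen, monovalent) → 0 H
  atom 7: C, bond orders sum to 3 (valence 4) → 1 H
Totals → C:4, H:3, I:1, S:2.

C4H3IS2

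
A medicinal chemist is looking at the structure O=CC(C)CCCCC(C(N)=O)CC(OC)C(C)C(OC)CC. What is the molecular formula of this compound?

C18H35NO4

Walk through each heavy atom and fill implicit hydrogens from standard valence (C 4, N 3, O 2, S 2, halogen 1):
  atom 1: O, bond orders sum to 2 (valence 2) → 0 H
  atom 2: C, bond orders sum to 3 (valence 4) → 1 H
  atom 3: C, bond orders sum to 3 (valence 4) → 1 H
  atom 4: C, bond orders sum to 1 (valence 4) → 3 H
  atom 5: C, bond orders sum to 2 (valence 4) → 2 H
  atom 6: C, bond orders sum to 2 (valence 4) → 2 H
  atom 7: C, bond orders sum to 2 (valence 4) → 2 H
  atom 8: C, bond orders sum to 2 (valence 4) → 2 H
  atom 9: C, bond orders sum to 3 (valence 4) → 1 H
  atom 10: C, bond orders sum to 4 (valence 4) → 0 H
  atom 11: N, bond orders sum to 1 (valence 3) → 2 H
  atom 12: O, bond orders sum to 2 (valence 2) → 0 H
  atom 13: C, bond orders sum to 2 (valence 4) → 2 H
  atom 14: C, bond orders sum to 3 (valence 4) → 1 H
  atom 15: O, bond orders sum to 2 (valence 2) → 0 H
  atom 16: C, bond orders sum to 1 (valence 4) → 3 H
  atom 17: C, bond orders sum to 3 (valence 4) → 1 H
  atom 18: C, bond orders sum to 1 (valence 4) → 3 H
  atom 19: C, bond orders sum to 3 (valence 4) → 1 H
  atom 20: O, bond orders sum to 2 (valence 2) → 0 H
  atom 21: C, bond orders sum to 1 (valence 4) → 3 H
  atom 22: C, bond orders sum to 2 (valence 4) → 2 H
  atom 23: C, bond orders sum to 1 (valence 4) → 3 H
Totals → C:18, H:35, N:1, O:4.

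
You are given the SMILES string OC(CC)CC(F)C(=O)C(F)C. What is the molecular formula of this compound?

Walk through each heavy atom and fill implicit hydrogens from standard valence (C 4, N 3, O 2, S 2, halogen 1):
  atom 1: O, bond orders sum to 1 (valence 2) → 1 H
  atom 2: C, bond orders sum to 3 (valence 4) → 1 H
  atom 3: C, bond orders sum to 2 (valence 4) → 2 H
  atom 4: C, bond orders sum to 1 (valence 4) → 3 H
  atom 5: C, bond orders sum to 2 (valence 4) → 2 H
  atom 6: C, bond orders sum to 3 (valence 4) → 1 H
  atom 7: F (halogen, monovalent) → 0 H
  atom 8: C, bond orders sum to 4 (valence 4) → 0 H
  atom 9: O, bond orders sum to 2 (valence 2) → 0 H
  atom 10: C, bond orders sum to 3 (valence 4) → 1 H
  atom 11: F (halogen, monovalent) → 0 H
  atom 12: C, bond orders sum to 1 (valence 4) → 3 H
Totals → C:8, H:14, F:2, O:2.

C8H14F2O2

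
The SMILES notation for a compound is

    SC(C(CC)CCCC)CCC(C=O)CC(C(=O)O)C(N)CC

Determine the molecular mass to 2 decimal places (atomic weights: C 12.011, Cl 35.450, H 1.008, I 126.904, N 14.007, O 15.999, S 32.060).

345.54 g/mol

First, the molecular formula is C18H35NO3S (counting implicit H from valence).
  C: 18 × 12.011 = 216.198
  H: 35 × 1.008 = 35.280
  N: 1 × 14.007 = 14.007
  O: 3 × 15.999 = 47.997
  S: 1 × 32.060 = 32.060
Sum: 18×12.011 + 35×1.008 + 1×14.007 + 3×15.999 + 1×32.060 = 345.542 → 345.54 g/mol.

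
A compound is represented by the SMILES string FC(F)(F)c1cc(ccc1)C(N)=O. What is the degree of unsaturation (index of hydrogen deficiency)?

5

Molecular formula: C8H6F3NO.
DoU = (2C + 2 + N − H − X) / 2, where X is the halogen count and O/S are ignored.
    = (2·8 + 2 + 1 − 6 − 3) / 2 = 10 / 2 = 5.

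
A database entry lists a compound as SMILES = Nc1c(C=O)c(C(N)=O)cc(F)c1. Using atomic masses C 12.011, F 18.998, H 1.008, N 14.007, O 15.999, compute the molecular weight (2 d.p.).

182.15 g/mol

First, the molecular formula is C8H7FN2O2 (counting implicit H from valence).
  C: 8 × 12.011 = 96.088
  F: 1 × 18.998 = 18.998
  H: 7 × 1.008 = 7.056
  N: 2 × 14.007 = 28.014
  O: 2 × 15.999 = 31.998
Sum: 8×12.011 + 1×18.998 + 7×1.008 + 2×14.007 + 2×15.999 = 182.154 → 182.15 g/mol.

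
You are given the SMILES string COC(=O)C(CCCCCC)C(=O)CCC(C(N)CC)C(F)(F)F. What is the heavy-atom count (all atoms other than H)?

24

Every atom symbol written in the SMILES (organic subset) is one heavy atom; implicit H are not written.
Heavy atoms by element → C:17, F:3, N:1, O:3.
Total: 24.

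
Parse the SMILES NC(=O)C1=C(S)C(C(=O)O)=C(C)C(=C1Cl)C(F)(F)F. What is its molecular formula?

C10H7ClF3NO3S

Walk through each heavy atom and fill implicit hydrogens from standard valence (C 4, N 3, O 2, S 2, halogen 1):
  atom 1: N, bond orders sum to 1 (valence 3) → 2 H
  atom 2: C, bond orders sum to 4 (valence 4) → 0 H
  atom 3: O, bond orders sum to 2 (valence 2) → 0 H
  atom 4: C, bond orders sum to 4 (valence 4) → 0 H
  atom 5: C, bond orders sum to 4 (valence 4) → 0 H
  atom 6: S, bond orders sum to 1 (valence 2) → 1 H
  atom 7: C, bond orders sum to 4 (valence 4) → 0 H
  atom 8: C, bond orders sum to 4 (valence 4) → 0 H
  atom 9: O, bond orders sum to 2 (valence 2) → 0 H
  atom 10: O, bond orders sum to 1 (valence 2) → 1 H
  atom 11: C, bond orders sum to 4 (valence 4) → 0 H
  atom 12: C, bond orders sum to 1 (valence 4) → 3 H
  atom 13: C, bond orders sum to 4 (valence 4) → 0 H
  atom 14: C, bond orders sum to 4 (valence 4) → 0 H
  atom 15: Cl (halogen, monovalent) → 0 H
  atom 16: C, bond orders sum to 4 (valence 4) → 0 H
  atom 17: F (halogen, monovalent) → 0 H
  atom 18: F (halogen, monovalent) → 0 H
  atom 19: F (halogen, monovalent) → 0 H
Totals → C:10, H:7, Cl:1, F:3, N:1, O:3, S:1.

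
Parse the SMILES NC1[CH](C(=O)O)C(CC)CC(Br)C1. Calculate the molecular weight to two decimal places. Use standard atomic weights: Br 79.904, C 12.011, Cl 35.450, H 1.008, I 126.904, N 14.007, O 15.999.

250.14 g/mol

First, the molecular formula is C9H16BrNO2 (counting implicit H from valence).
  Br: 1 × 79.904 = 79.904
  C: 9 × 12.011 = 108.099
  H: 16 × 1.008 = 16.128
  N: 1 × 14.007 = 14.007
  O: 2 × 15.999 = 31.998
Sum: 1×79.904 + 9×12.011 + 16×1.008 + 1×14.007 + 2×15.999 = 250.136 → 250.14 g/mol.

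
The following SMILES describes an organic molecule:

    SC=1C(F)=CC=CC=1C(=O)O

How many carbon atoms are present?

7

Count every carbon token in the SMILES (each C, including those in ring-closure positions and inside branches).
Carbon count: 7.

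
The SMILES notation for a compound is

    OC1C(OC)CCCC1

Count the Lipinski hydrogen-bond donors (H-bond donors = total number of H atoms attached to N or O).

Donors: find every N or O and count the H atoms it carries.
  atom 1 (O): bond orders sum to 1 → 1 H
  atom 4 (O): bond orders sum to 2 → 0 H
Lipinski HBD = 1.

1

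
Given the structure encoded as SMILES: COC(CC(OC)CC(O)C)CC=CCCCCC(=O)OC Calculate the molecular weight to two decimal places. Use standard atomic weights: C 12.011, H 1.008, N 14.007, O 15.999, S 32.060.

316.44 g/mol

First, the molecular formula is C17H32O5 (counting implicit H from valence).
  C: 17 × 12.011 = 204.187
  H: 32 × 1.008 = 32.256
  O: 5 × 15.999 = 79.995
Sum: 17×12.011 + 32×1.008 + 5×15.999 = 316.438 → 316.44 g/mol.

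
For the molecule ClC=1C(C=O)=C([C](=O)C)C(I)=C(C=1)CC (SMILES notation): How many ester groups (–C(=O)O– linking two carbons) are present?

0

Scan the SMILES for the ester motif — none present.
Groups that are present: 1 aldehyde, 1 ketone.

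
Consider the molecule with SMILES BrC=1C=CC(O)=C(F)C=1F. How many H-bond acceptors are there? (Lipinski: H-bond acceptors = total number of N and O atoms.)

N atoms: 0; O atoms: 1.
Lipinski HBA = 0 + 1 = 1.

1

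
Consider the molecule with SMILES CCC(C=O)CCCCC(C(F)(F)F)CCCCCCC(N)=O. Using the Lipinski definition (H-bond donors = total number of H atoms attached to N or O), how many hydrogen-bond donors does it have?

Donors: find every N or O and count the H atoms it carries.
  atom 5 (O): bond orders sum to 2 → 0 H
  atom 22 (N): bond orders sum to 1 → 2 H
  atom 23 (O): bond orders sum to 2 → 0 H
Lipinski HBD = 2.

2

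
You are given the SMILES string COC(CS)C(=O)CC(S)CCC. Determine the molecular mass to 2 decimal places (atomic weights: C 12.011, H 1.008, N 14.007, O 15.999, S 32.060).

222.36 g/mol

First, the molecular formula is C9H18O2S2 (counting implicit H from valence).
  C: 9 × 12.011 = 108.099
  H: 18 × 1.008 = 18.144
  O: 2 × 15.999 = 31.998
  S: 2 × 32.060 = 64.120
Sum: 9×12.011 + 18×1.008 + 2×15.999 + 2×32.060 = 222.361 → 222.36 g/mol.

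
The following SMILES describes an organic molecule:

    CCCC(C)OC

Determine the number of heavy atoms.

7

Every atom symbol written in the SMILES (organic subset) is one heavy atom; implicit H are not written.
Heavy atoms by element → C:6, O:1.
Total: 7.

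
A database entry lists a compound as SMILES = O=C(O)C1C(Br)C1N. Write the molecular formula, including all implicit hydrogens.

C4H6BrNO2

Walk through each heavy atom and fill implicit hydrogens from standard valence (C 4, N 3, O 2, S 2, halogen 1):
  atom 1: O, bond orders sum to 2 (valence 2) → 0 H
  atom 2: C, bond orders sum to 4 (valence 4) → 0 H
  atom 3: O, bond orders sum to 1 (valence 2) → 1 H
  atom 4: C, bond orders sum to 3 (valence 4) → 1 H
  atom 5: C, bond orders sum to 3 (valence 4) → 1 H
  atom 6: Br (halogen, monovalent) → 0 H
  atom 7: C, bond orders sum to 3 (valence 4) → 1 H
  atom 8: N, bond orders sum to 1 (valence 3) → 2 H
Totals → C:4, H:6, Br:1, N:1, O:2.
In Hill order: C4H6BrNO2.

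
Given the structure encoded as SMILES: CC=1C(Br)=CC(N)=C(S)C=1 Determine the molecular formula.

Walk through each heavy atom and fill implicit hydrogens from standard valence (C 4, N 3, O 2, S 2, halogen 1):
  atom 1: C, bond orders sum to 1 (valence 4) → 3 H
  atom 2: C, bond orders sum to 4 (valence 4) → 0 H
  atom 3: C, bond orders sum to 4 (valence 4) → 0 H
  atom 4: Br (halogen, monovalent) → 0 H
  atom 5: C, bond orders sum to 3 (valence 4) → 1 H
  atom 6: C, bond orders sum to 4 (valence 4) → 0 H
  atom 7: N, bond orders sum to 1 (valence 3) → 2 H
  atom 8: C, bond orders sum to 4 (valence 4) → 0 H
  atom 9: S, bond orders sum to 1 (valence 2) → 1 H
  atom 10: C, bond orders sum to 3 (valence 4) → 1 H
Totals → C:7, H:8, Br:1, N:1, S:1.
In Hill order: C7H8BrNS.

C7H8BrNS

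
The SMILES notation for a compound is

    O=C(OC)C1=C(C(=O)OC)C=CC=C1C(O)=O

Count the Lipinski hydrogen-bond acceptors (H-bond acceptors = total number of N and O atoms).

6

N atoms: 0; O atoms: 6.
Lipinski HBA = 0 + 6 = 6.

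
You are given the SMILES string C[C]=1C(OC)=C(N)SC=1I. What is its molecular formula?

C6H8INOS

Walk through each heavy atom and fill implicit hydrogens from standard valence (C 4, N 3, O 2, S 2, halogen 1):
  atom 1: C, bond orders sum to 1 (valence 4) → 3 H
  atom 2: C with explicit H count 0
  atom 3: C, bond orders sum to 4 (valence 4) → 0 H
  atom 4: O, bond orders sum to 2 (valence 2) → 0 H
  atom 5: C, bond orders sum to 1 (valence 4) → 3 H
  atom 6: C, bond orders sum to 4 (valence 4) → 0 H
  atom 7: N, bond orders sum to 1 (valence 3) → 2 H
  atom 8: S, bond orders sum to 2 (valence 2) → 0 H
  atom 9: C, bond orders sum to 4 (valence 4) → 0 H
  atom 10: I (halogen, monovalent) → 0 H
Totals → C:6, H:8, I:1, N:1, O:1, S:1.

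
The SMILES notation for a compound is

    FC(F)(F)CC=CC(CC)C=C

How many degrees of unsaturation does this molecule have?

2

Degree of unsaturation = (number of rings) + (number of π bonds).
Ring closures in the SMILES: 0.
π bonds: 2 double bonds (each 1 DoU) → 2 DoU from unsaturation.
Total DoU = 0 + 2 = 2.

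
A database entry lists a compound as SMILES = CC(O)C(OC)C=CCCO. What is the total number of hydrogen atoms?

Walk through each heavy atom and fill implicit hydrogens from standard valence (C 4, N 3, O 2, S 2, halogen 1):
  atom 1: C, bond orders sum to 1 (valence 4) → 3 H
  atom 2: C, bond orders sum to 3 (valence 4) → 1 H
  atom 3: O, bond orders sum to 1 (valence 2) → 1 H
  atom 4: C, bond orders sum to 3 (valence 4) → 1 H
  atom 5: O, bond orders sum to 2 (valence 2) → 0 H
  atom 6: C, bond orders sum to 1 (valence 4) → 3 H
  atom 7: C, bond orders sum to 3 (valence 4) → 1 H
  atom 8: C, bond orders sum to 3 (valence 4) → 1 H
  atom 9: C, bond orders sum to 2 (valence 4) → 2 H
  atom 10: C, bond orders sum to 2 (valence 4) → 2 H
  atom 11: O, bond orders sum to 1 (valence 2) → 1 H
Total hydrogens: 16.

16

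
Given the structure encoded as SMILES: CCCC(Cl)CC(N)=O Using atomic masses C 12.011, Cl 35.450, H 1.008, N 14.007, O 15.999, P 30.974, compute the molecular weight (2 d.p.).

149.62 g/mol

First, the molecular formula is C6H12ClNO (counting implicit H from valence).
  C: 6 × 12.011 = 72.066
  Cl: 1 × 35.450 = 35.450
  H: 12 × 1.008 = 12.096
  N: 1 × 14.007 = 14.007
  O: 1 × 15.999 = 15.999
Sum: 6×12.011 + 1×35.450 + 12×1.008 + 1×14.007 + 1×15.999 = 149.618 → 149.62 g/mol.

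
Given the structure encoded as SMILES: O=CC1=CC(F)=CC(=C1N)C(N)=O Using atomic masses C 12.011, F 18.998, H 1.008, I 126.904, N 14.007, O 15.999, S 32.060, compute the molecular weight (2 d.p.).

182.15 g/mol

First, the molecular formula is C8H7FN2O2 (counting implicit H from valence).
  C: 8 × 12.011 = 96.088
  F: 1 × 18.998 = 18.998
  H: 7 × 1.008 = 7.056
  N: 2 × 14.007 = 28.014
  O: 2 × 15.999 = 31.998
Sum: 8×12.011 + 1×18.998 + 7×1.008 + 2×14.007 + 2×15.999 = 182.154 → 182.15 g/mol.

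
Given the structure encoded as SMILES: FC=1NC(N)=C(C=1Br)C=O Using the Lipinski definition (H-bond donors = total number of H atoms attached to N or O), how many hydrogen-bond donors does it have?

Donors: find every N or O and count the H atoms it carries.
  atom 3 (N): bond orders sum to 2 → 1 H
  atom 5 (N): bond orders sum to 1 → 2 H
  atom 10 (O): bond orders sum to 2 → 0 H
Lipinski HBD = 3.

3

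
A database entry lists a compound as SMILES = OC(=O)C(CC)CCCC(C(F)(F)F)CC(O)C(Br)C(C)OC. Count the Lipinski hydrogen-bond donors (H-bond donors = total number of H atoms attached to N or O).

Donors: find every N or O and count the H atoms it carries.
  atom 1 (O): bond orders sum to 1 → 1 H
  atom 3 (O): bond orders sum to 2 → 0 H
  atom 17 (O): bond orders sum to 1 → 1 H
  atom 22 (O): bond orders sum to 2 → 0 H
Lipinski HBD = 2.

2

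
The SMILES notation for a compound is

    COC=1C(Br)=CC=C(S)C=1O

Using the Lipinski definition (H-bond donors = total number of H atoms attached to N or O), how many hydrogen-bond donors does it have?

Donors: find every N or O and count the H atoms it carries.
  atom 2 (O): bond orders sum to 2 → 0 H
  atom 11 (O): bond orders sum to 1 → 1 H
Lipinski HBD = 1.

1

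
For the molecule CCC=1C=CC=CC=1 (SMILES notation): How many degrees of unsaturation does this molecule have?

4

Molecular formula: C8H10.
DoU = (2C + 2 + N − H − X) / 2, where X is the halogen count and O/S are ignored.
    = (2·8 + 2 + 0 − 10 − 0) / 2 = 8 / 2 = 4.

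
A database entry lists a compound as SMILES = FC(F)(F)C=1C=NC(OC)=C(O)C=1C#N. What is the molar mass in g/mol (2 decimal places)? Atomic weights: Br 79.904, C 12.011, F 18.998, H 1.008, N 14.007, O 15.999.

First, the molecular formula is C8H5F3N2O2 (counting implicit H from valence).
  C: 8 × 12.011 = 96.088
  F: 3 × 18.998 = 56.994
  H: 5 × 1.008 = 5.040
  N: 2 × 14.007 = 28.014
  O: 2 × 15.999 = 31.998
Sum: 8×12.011 + 3×18.998 + 5×1.008 + 2×14.007 + 2×15.999 = 218.134 → 218.13 g/mol.

218.13 g/mol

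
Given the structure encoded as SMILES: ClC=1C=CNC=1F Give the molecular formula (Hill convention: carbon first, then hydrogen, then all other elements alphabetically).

C4H3ClFN

Walk through each heavy atom and fill implicit hydrogens from standard valence (C 4, N 3, O 2, S 2, halogen 1):
  atom 1: Cl (halogen, monovalent) → 0 H
  atom 2: C, bond orders sum to 4 (valence 4) → 0 H
  atom 3: C, bond orders sum to 3 (valence 4) → 1 H
  atom 4: C, bond orders sum to 3 (valence 4) → 1 H
  atom 5: N, bond orders sum to 2 (valence 3) → 1 H
  atom 6: C, bond orders sum to 4 (valence 4) → 0 H
  atom 7: F (halogen, monovalent) → 0 H
Totals → C:4, H:3, Cl:1, F:1, N:1.
In Hill order: C4H3ClFN.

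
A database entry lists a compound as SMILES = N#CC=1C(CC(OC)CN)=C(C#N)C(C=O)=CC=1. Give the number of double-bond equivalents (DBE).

Molecular formula: C13H13N3O2.
DoU = (2C + 2 + N − H − X) / 2, where X is the halogen count and O/S are ignored.
    = (2·13 + 2 + 3 − 13 − 0) / 2 = 18 / 2 = 9.

9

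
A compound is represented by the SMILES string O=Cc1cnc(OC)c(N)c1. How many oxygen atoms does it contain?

Scan the SMILES for O atoms (remember two-letter symbols like Cl and Br are single atoms).
Oxygen count: 2.

2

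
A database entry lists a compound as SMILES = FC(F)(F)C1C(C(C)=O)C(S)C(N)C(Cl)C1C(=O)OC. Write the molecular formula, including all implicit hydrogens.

C11H15ClF3NO3S

Walk through each heavy atom and fill implicit hydrogens from standard valence (C 4, N 3, O 2, S 2, halogen 1):
  atom 1: F (halogen, monovalent) → 0 H
  atom 2: C, bond orders sum to 4 (valence 4) → 0 H
  atom 3: F (halogen, monovalent) → 0 H
  atom 4: F (halogen, monovalent) → 0 H
  atom 5: C, bond orders sum to 3 (valence 4) → 1 H
  atom 6: C, bond orders sum to 3 (valence 4) → 1 H
  atom 7: C, bond orders sum to 4 (valence 4) → 0 H
  atom 8: C, bond orders sum to 1 (valence 4) → 3 H
  atom 9: O, bond orders sum to 2 (valence 2) → 0 H
  atom 10: C, bond orders sum to 3 (valence 4) → 1 H
  atom 11: S, bond orders sum to 1 (valence 2) → 1 H
  atom 12: C, bond orders sum to 3 (valence 4) → 1 H
  atom 13: N, bond orders sum to 1 (valence 3) → 2 H
  atom 14: C, bond orders sum to 3 (valence 4) → 1 H
  atom 15: Cl (halogen, monovalent) → 0 H
  atom 16: C, bond orders sum to 3 (valence 4) → 1 H
  atom 17: C, bond orders sum to 4 (valence 4) → 0 H
  atom 18: O, bond orders sum to 2 (valence 2) → 0 H
  atom 19: O, bond orders sum to 2 (valence 2) → 0 H
  atom 20: C, bond orders sum to 1 (valence 4) → 3 H
Totals → C:11, H:15, Cl:1, F:3, N:1, O:3, S:1.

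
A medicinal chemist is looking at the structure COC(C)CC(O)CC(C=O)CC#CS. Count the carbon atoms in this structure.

11

Count every carbon token in the SMILES (each C, including those in ring-closure positions and inside branches).
Carbon count: 11.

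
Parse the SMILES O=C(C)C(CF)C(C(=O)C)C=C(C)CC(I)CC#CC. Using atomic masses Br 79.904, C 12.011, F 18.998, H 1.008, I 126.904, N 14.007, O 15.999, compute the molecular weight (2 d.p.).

First, the molecular formula is C16H22FIO2 (counting implicit H from valence).
  C: 16 × 12.011 = 192.176
  F: 1 × 18.998 = 18.998
  H: 22 × 1.008 = 22.176
  I: 1 × 126.904 = 126.904
  O: 2 × 15.999 = 31.998
Sum: 16×12.011 + 1×18.998 + 22×1.008 + 1×126.904 + 2×15.999 = 392.252 → 392.25 g/mol.

392.25 g/mol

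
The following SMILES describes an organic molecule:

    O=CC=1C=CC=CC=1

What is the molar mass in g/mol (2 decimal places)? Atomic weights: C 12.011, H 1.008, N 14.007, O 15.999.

106.12 g/mol

First, the molecular formula is C7H6O (counting implicit H from valence).
  C: 7 × 12.011 = 84.077
  H: 6 × 1.008 = 6.048
  O: 1 × 15.999 = 15.999
Sum: 7×12.011 + 6×1.008 + 1×15.999 = 106.124 → 106.12 g/mol.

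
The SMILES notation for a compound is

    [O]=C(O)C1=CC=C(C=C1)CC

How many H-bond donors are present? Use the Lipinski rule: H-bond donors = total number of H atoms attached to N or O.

Donors: find every N or O and count the H atoms it carries.
  atom 1 (O): bond orders sum to 2 → 0 H
  atom 3 (O): bond orders sum to 1 → 1 H
Lipinski HBD = 1.

1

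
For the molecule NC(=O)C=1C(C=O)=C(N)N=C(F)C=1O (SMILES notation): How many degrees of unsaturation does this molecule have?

Molecular formula: C7H6FN3O3.
DoU = (2C + 2 + N − H − X) / 2, where X is the halogen count and O/S are ignored.
    = (2·7 + 2 + 3 − 6 − 1) / 2 = 12 / 2 = 6.

6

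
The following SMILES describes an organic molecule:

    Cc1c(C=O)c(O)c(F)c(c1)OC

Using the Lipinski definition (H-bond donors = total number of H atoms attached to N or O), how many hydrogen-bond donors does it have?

Donors: find every N or O and count the H atoms it carries.
  atom 5 (O): bond orders sum to 2 → 0 H
  atom 7 (O): bond orders sum to 1 → 1 H
  atom 12 (O): bond orders sum to 2 → 0 H
Lipinski HBD = 1.

1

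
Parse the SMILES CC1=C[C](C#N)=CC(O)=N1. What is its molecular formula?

Walk through each heavy atom and fill implicit hydrogens from standard valence (C 4, N 3, O 2, S 2, halogen 1):
  atom 1: C, bond orders sum to 1 (valence 4) → 3 H
  atom 2: C, bond orders sum to 4 (valence 4) → 0 H
  atom 3: C, bond orders sum to 3 (valence 4) → 1 H
  atom 4: C with explicit H count 0
  atom 5: C, bond orders sum to 4 (valence 4) → 0 H
  atom 6: N, bond orders sum to 3 (valence 3) → 0 H
  atom 7: C, bond orders sum to 3 (valence 4) → 1 H
  atom 8: C, bond orders sum to 4 (valence 4) → 0 H
  atom 9: O, bond orders sum to 1 (valence 2) → 1 H
  atom 10: N, bond orders sum to 3 (valence 3) → 0 H
Totals → C:7, H:6, N:2, O:1.

C7H6N2O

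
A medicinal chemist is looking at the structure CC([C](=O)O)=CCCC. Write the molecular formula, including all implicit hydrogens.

C7H12O2

Walk through each heavy atom and fill implicit hydrogens from standard valence (C 4, N 3, O 2, S 2, halogen 1):
  atom 1: C, bond orders sum to 1 (valence 4) → 3 H
  atom 2: C, bond orders sum to 4 (valence 4) → 0 H
  atom 3: C with explicit H count 0
  atom 4: O, bond orders sum to 2 (valence 2) → 0 H
  atom 5: O, bond orders sum to 1 (valence 2) → 1 H
  atom 6: C, bond orders sum to 3 (valence 4) → 1 H
  atom 7: C, bond orders sum to 2 (valence 4) → 2 H
  atom 8: C, bond orders sum to 2 (valence 4) → 2 H
  atom 9: C, bond orders sum to 1 (valence 4) → 3 H
Totals → C:7, H:12, O:2.
In Hill order: C7H12O2.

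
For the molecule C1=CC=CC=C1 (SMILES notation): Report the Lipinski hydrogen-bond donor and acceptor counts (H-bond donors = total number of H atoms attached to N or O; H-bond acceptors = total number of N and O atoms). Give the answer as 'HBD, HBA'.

0, 0

Donors: find every N or O and count the H atoms it carries.
  (no N or O atoms present)
Lipinski HBD = 0.
Acceptors: N atoms = 0, O atoms = 0 → HBA = 0.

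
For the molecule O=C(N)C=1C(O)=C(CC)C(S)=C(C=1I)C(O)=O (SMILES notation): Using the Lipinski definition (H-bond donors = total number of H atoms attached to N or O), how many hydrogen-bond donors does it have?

4

Donors: find every N or O and count the H atoms it carries.
  atom 1 (O): bond orders sum to 2 → 0 H
  atom 3 (N): bond orders sum to 1 → 2 H
  atom 6 (O): bond orders sum to 1 → 1 H
  atom 16 (O): bond orders sum to 1 → 1 H
  atom 17 (O): bond orders sum to 2 → 0 H
Lipinski HBD = 4.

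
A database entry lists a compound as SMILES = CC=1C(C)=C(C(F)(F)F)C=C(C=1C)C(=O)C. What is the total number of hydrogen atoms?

Walk through each heavy atom and fill implicit hydrogens from standard valence (C 4, N 3, O 2, S 2, halogen 1):
  atom 1: C, bond orders sum to 1 (valence 4) → 3 H
  atom 2: C, bond orders sum to 4 (valence 4) → 0 H
  atom 3: C, bond orders sum to 4 (valence 4) → 0 H
  atom 4: C, bond orders sum to 1 (valence 4) → 3 H
  atom 5: C, bond orders sum to 4 (valence 4) → 0 H
  atom 6: C, bond orders sum to 4 (valence 4) → 0 H
  atom 7: F (halogen, monovalent) → 0 H
  atom 8: F (halogen, monovalent) → 0 H
  atom 9: F (halogen, monovalent) → 0 H
  atom 10: C, bond orders sum to 3 (valence 4) → 1 H
  atom 11: C, bond orders sum to 4 (valence 4) → 0 H
  atom 12: C, bond orders sum to 4 (valence 4) → 0 H
  atom 13: C, bond orders sum to 1 (valence 4) → 3 H
  atom 14: C, bond orders sum to 4 (valence 4) → 0 H
  atom 15: O, bond orders sum to 2 (valence 2) → 0 H
  atom 16: C, bond orders sum to 1 (valence 4) → 3 H
Total hydrogens: 13.

13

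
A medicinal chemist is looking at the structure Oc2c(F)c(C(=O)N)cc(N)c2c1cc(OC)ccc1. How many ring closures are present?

2

In SMILES, each pair of matching ring-closure digits denotes one ring-closing bond; the number of such bonds equals the number of independent rings.
Ring-closure bonds here: 2.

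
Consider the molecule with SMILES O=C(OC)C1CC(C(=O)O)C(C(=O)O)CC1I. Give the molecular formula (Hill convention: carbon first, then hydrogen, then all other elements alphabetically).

Walk through each heavy atom and fill implicit hydrogens from standard valence (C 4, N 3, O 2, S 2, halogen 1):
  atom 1: O, bond orders sum to 2 (valence 2) → 0 H
  atom 2: C, bond orders sum to 4 (valence 4) → 0 H
  atom 3: O, bond orders sum to 2 (valence 2) → 0 H
  atom 4: C, bond orders sum to 1 (valence 4) → 3 H
  atom 5: C, bond orders sum to 3 (valence 4) → 1 H
  atom 6: C, bond orders sum to 2 (valence 4) → 2 H
  atom 7: C, bond orders sum to 3 (valence 4) → 1 H
  atom 8: C, bond orders sum to 4 (valence 4) → 0 H
  atom 9: O, bond orders sum to 2 (valence 2) → 0 H
  atom 10: O, bond orders sum to 1 (valence 2) → 1 H
  atom 11: C, bond orders sum to 3 (valence 4) → 1 H
  atom 12: C, bond orders sum to 4 (valence 4) → 0 H
  atom 13: O, bond orders sum to 2 (valence 2) → 0 H
  atom 14: O, bond orders sum to 1 (valence 2) → 1 H
  atom 15: C, bond orders sum to 2 (valence 4) → 2 H
  atom 16: C, bond orders sum to 3 (valence 4) → 1 H
  atom 17: I (halogen, monovalent) → 0 H
Totals → C:10, H:13, I:1, O:6.

C10H13IO6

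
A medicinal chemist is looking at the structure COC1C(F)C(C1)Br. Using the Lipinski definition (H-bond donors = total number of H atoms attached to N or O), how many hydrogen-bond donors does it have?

Donors: find every N or O and count the H atoms it carries.
  atom 2 (O): bond orders sum to 2 → 0 H
Lipinski HBD = 0.

0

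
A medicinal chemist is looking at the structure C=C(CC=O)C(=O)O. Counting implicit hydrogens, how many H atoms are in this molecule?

Walk through each heavy atom and fill implicit hydrogens from standard valence (C 4, N 3, O 2, S 2, halogen 1):
  atom 1: C, bond orders sum to 2 (valence 4) → 2 H
  atom 2: C, bond orders sum to 4 (valence 4) → 0 H
  atom 3: C, bond orders sum to 2 (valence 4) → 2 H
  atom 4: C, bond orders sum to 3 (valence 4) → 1 H
  atom 5: O, bond orders sum to 2 (valence 2) → 0 H
  atom 6: C, bond orders sum to 4 (valence 4) → 0 H
  atom 7: O, bond orders sum to 2 (valence 2) → 0 H
  atom 8: O, bond orders sum to 1 (valence 2) → 1 H
Total hydrogens: 6.

6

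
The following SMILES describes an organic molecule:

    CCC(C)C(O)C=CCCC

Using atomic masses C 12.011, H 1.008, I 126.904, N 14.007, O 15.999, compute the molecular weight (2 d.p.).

156.27 g/mol

First, the molecular formula is C10H20O (counting implicit H from valence).
  C: 10 × 12.011 = 120.110
  H: 20 × 1.008 = 20.160
  O: 1 × 15.999 = 15.999
Sum: 10×12.011 + 20×1.008 + 1×15.999 = 156.269 → 156.27 g/mol.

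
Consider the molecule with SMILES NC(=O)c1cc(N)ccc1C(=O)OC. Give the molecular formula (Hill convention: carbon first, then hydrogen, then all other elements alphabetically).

C9H10N2O3

Walk through each heavy atom and fill implicit hydrogens from standard valence (C 4, N 3, O 2, S 2, halogen 1); for lowercase aromatic atoms, an aromatic c carries 1 H when it has two neighbours and 0 H with three, and aromatic n carries 0 H:
  atom 1: N, bond orders sum to 1 (valence 3) → 2 H
  atom 2: C, bond orders sum to 4 (valence 4) → 0 H
  atom 3: O, bond orders sum to 2 (valence 2) → 0 H
  atom 4: aromatic c, 3 neighbours → 0 H
  atom 5: aromatic c, 2 neighbours → 1 H
  atom 6: aromatic c, 3 neighbours → 0 H
  atom 7: N, bond orders sum to 1 (valence 3) → 2 H
  atom 8: aromatic c, 2 neighbours → 1 H
  atom 9: aromatic c, 2 neighbours → 1 H
  atom 10: aromatic c, 3 neighbours → 0 H
  atom 11: C, bond orders sum to 4 (valence 4) → 0 H
  atom 12: O, bond orders sum to 2 (valence 2) → 0 H
  atom 13: O, bond orders sum to 2 (valence 2) → 0 H
  atom 14: C, bond orders sum to 1 (valence 4) → 3 H
Totals → C:9, H:10, N:2, O:3.
In Hill order: C9H10N2O3.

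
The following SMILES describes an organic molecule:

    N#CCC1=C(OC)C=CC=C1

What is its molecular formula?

C9H9NO

Walk through each heavy atom and fill implicit hydrogens from standard valence (C 4, N 3, O 2, S 2, halogen 1):
  atom 1: N, bond orders sum to 3 (valence 3) → 0 H
  atom 2: C, bond orders sum to 4 (valence 4) → 0 H
  atom 3: C, bond orders sum to 2 (valence 4) → 2 H
  atom 4: C, bond orders sum to 4 (valence 4) → 0 H
  atom 5: C, bond orders sum to 4 (valence 4) → 0 H
  atom 6: O, bond orders sum to 2 (valence 2) → 0 H
  atom 7: C, bond orders sum to 1 (valence 4) → 3 H
  atom 8: C, bond orders sum to 3 (valence 4) → 1 H
  atom 9: C, bond orders sum to 3 (valence 4) → 1 H
  atom 10: C, bond orders sum to 3 (valence 4) → 1 H
  atom 11: C, bond orders sum to 3 (valence 4) → 1 H
Totals → C:9, H:9, N:1, O:1.
In Hill order: C9H9NO.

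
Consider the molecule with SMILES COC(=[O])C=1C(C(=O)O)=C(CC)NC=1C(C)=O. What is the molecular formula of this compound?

Walk through each heavy atom and fill implicit hydrogens from standard valence (C 4, N 3, O 2, S 2, halogen 1):
  atom 1: C, bond orders sum to 1 (valence 4) → 3 H
  atom 2: O, bond orders sum to 2 (valence 2) → 0 H
  atom 3: C, bond orders sum to 4 (valence 4) → 0 H
  atom 4: O with explicit H count 0
  atom 5: C, bond orders sum to 4 (valence 4) → 0 H
  atom 6: C, bond orders sum to 4 (valence 4) → 0 H
  atom 7: C, bond orders sum to 4 (valence 4) → 0 H
  atom 8: O, bond orders sum to 2 (valence 2) → 0 H
  atom 9: O, bond orders sum to 1 (valence 2) → 1 H
  atom 10: C, bond orders sum to 4 (valence 4) → 0 H
  atom 11: C, bond orders sum to 2 (valence 4) → 2 H
  atom 12: C, bond orders sum to 1 (valence 4) → 3 H
  atom 13: N, bond orders sum to 2 (valence 3) → 1 H
  atom 14: C, bond orders sum to 4 (valence 4) → 0 H
  atom 15: C, bond orders sum to 4 (valence 4) → 0 H
  atom 16: C, bond orders sum to 1 (valence 4) → 3 H
  atom 17: O, bond orders sum to 2 (valence 2) → 0 H
Totals → C:11, H:13, N:1, O:5.

C11H13NO5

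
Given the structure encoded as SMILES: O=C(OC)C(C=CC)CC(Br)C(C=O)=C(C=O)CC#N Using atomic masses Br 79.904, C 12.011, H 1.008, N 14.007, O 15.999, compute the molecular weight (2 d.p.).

342.19 g/mol

First, the molecular formula is C14H16BrNO4 (counting implicit H from valence).
  Br: 1 × 79.904 = 79.904
  C: 14 × 12.011 = 168.154
  H: 16 × 1.008 = 16.128
  N: 1 × 14.007 = 14.007
  O: 4 × 15.999 = 63.996
Sum: 1×79.904 + 14×12.011 + 16×1.008 + 1×14.007 + 4×15.999 = 342.189 → 342.19 g/mol.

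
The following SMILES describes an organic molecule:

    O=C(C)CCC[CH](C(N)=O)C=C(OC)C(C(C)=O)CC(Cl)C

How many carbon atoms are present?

Count every carbon token in the SMILES (each C, including those in ring-closure positions and inside branches).
Carbon count: 16.

16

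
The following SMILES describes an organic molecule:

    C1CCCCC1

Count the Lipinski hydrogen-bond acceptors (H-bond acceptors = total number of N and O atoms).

N atoms: 0; O atoms: 0.
Lipinski HBA = 0 + 0 = 0.

0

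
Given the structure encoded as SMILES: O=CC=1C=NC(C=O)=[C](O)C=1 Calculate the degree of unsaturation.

Degree of unsaturation = (number of rings) + (number of π bonds).
Ring closures in the SMILES: 1.
π bonds: 5 double bonds (each 1 DoU) → 5 DoU from unsaturation.
Total DoU = 1 + 5 = 6.

6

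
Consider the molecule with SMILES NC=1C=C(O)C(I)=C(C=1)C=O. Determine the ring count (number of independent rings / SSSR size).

In SMILES, each pair of matching ring-closure digits denotes one ring-closing bond; the number of such bonds equals the number of independent rings.
Ring-closure bonds here: 1.

1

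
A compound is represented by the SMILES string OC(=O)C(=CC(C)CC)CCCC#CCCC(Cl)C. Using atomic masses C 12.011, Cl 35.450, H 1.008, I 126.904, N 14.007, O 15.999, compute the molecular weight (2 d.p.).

284.82 g/mol

First, the molecular formula is C16H25ClO2 (counting implicit H from valence).
  C: 16 × 12.011 = 192.176
  Cl: 1 × 35.450 = 35.450
  H: 25 × 1.008 = 25.200
  O: 2 × 15.999 = 31.998
Sum: 16×12.011 + 1×35.450 + 25×1.008 + 2×15.999 = 284.824 → 284.82 g/mol.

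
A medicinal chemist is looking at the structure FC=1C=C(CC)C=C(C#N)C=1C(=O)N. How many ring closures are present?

In SMILES, each pair of matching ring-closure digits denotes one ring-closing bond; the number of such bonds equals the number of independent rings.
Ring-closure bonds here: 1.

1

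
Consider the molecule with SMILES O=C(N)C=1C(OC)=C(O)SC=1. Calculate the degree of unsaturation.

Molecular formula: C6H7NO3S.
DoU = (2C + 2 + N − H − X) / 2, where X is the halogen count and O/S are ignored.
    = (2·6 + 2 + 1 − 7 − 0) / 2 = 8 / 2 = 4.

4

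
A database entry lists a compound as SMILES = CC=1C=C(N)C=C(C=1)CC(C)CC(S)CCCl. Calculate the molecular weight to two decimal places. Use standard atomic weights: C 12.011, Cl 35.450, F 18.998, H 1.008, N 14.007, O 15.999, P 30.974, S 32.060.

271.85 g/mol

First, the molecular formula is C14H22ClNS (counting implicit H from valence).
  C: 14 × 12.011 = 168.154
  Cl: 1 × 35.450 = 35.450
  H: 22 × 1.008 = 22.176
  N: 1 × 14.007 = 14.007
  S: 1 × 32.060 = 32.060
Sum: 14×12.011 + 1×35.450 + 22×1.008 + 1×14.007 + 1×32.060 = 271.847 → 271.85 g/mol.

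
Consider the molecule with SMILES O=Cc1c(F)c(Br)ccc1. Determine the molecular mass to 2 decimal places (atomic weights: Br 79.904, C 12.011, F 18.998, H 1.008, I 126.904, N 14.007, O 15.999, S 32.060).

First, the molecular formula is C7H4BrFO (counting implicit H from valence).
  Br: 1 × 79.904 = 79.904
  C: 7 × 12.011 = 84.077
  F: 1 × 18.998 = 18.998
  H: 4 × 1.008 = 4.032
  O: 1 × 15.999 = 15.999
Sum: 1×79.904 + 7×12.011 + 1×18.998 + 4×1.008 + 1×15.999 = 203.010 → 203.01 g/mol.

203.01 g/mol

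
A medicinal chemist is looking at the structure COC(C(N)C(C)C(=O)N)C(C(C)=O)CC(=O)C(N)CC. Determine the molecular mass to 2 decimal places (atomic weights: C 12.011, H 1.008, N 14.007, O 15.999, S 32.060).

301.39 g/mol

First, the molecular formula is C14H27N3O4 (counting implicit H from valence).
  C: 14 × 12.011 = 168.154
  H: 27 × 1.008 = 27.216
  N: 3 × 14.007 = 42.021
  O: 4 × 15.999 = 63.996
Sum: 14×12.011 + 27×1.008 + 3×14.007 + 4×15.999 = 301.387 → 301.39 g/mol.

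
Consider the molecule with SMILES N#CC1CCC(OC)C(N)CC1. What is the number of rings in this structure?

In SMILES, each pair of matching ring-closure digits denotes one ring-closing bond; the number of such bonds equals the number of independent rings.
Ring-closure bonds here: 1.

1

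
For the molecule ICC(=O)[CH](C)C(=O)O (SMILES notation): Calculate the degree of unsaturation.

2

Degree of unsaturation = (number of rings) + (number of π bonds).
Ring closures in the SMILES: 0.
π bonds: 2 double bonds (each 1 DoU) → 2 DoU from unsaturation.
Total DoU = 0 + 2 = 2.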